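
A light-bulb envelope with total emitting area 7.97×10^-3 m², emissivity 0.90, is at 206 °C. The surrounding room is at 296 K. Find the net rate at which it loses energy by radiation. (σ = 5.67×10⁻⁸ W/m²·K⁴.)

Q ≈ 18.3 W

Convert: 206 °C = 479 K.
Q = εσA(T⁴ − T_s⁴). T⁴ − T_s⁴ = (479)⁴ − (296)⁴ = 5.26×10^10 − 7.68×10^9 = 4.50×10^10 K⁴.
Q = 0.90 × 5.67×10⁻⁸ × 7.97×10^-3 × 4.50×10^10 = 18.3 W.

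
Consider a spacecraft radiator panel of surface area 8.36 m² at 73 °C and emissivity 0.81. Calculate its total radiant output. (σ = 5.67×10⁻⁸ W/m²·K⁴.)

P ≈ 5500 W

73 °C = 346 K.
P = εσAT⁴ = 0.81 × 5.67×10⁻⁸ × 8.36 × (346)⁴ = 0.81 × 5.67×10⁻⁸ × 8.36 × 1.43×10^10.
P = 5500 W.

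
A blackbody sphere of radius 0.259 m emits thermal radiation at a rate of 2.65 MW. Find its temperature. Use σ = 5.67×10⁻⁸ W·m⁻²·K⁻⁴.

T ≈ 2730 K

A = 4πr² = 4π × (0.259)² = 0.843 m².
From P = σAT⁴, T = (P / σA)^(1/4) = (2.65×10^6 / (5.67×10⁻⁸ × 0.843))^(1/4).
T = (5.54×10^13)^(1/4) = 2730 K.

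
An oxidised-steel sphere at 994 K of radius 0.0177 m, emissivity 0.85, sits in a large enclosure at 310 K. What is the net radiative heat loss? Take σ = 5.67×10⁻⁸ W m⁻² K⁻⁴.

Q ≈ 183 W

A = 4πr² = 4π × (0.0177)² = 3.94×10^-3 m².
Q = εσA(T⁴ − T_s⁴). T⁴ − T_s⁴ = (994)⁴ − (310)⁴ = 9.76×10^11 − 9.24×10^9 = 9.67×10^11 K⁴.
Q = 0.85 × 5.67×10⁻⁸ × 3.94×10^-3 × 9.67×10^11 = 183 W.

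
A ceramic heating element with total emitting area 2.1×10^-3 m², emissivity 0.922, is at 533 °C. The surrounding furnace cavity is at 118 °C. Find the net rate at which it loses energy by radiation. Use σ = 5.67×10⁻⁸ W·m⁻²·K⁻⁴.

Convert: 533 °C = 806 K; 118 °C = 391 K.
Q = εσA(T⁴ − T_s⁴). T⁴ − T_s⁴ = (806)⁴ − (391)⁴ = 4.22×10^11 − 2.34×10^10 = 3.99×10^11 K⁴.
Q = 0.922 × 5.67×10⁻⁸ × 2.10×10^-3 × 3.99×10^11 = 43.8 W.

Q ≈ 43.8 W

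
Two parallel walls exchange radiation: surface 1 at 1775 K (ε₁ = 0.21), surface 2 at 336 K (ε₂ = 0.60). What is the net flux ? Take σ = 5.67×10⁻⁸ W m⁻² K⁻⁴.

For two large parallel gray plates, q = σ(T₁⁴ − T₂⁴) / (1/ε₁ + 1/ε₂ − 1).
1/ε₁ + 1/ε₂ − 1 = 1/0.21 + 1/0.60 − 1 = 5.429.
T₁⁴ − T₂⁴ = 9.93×10^12 − 1.27×10^10 = 9.91×10^12 K⁴.
q = 5.67×10⁻⁸ × 9.91×10^12 / 5.429 = 1.04×10^5 W/m².

q ≈ 1.04×10^5 W/m²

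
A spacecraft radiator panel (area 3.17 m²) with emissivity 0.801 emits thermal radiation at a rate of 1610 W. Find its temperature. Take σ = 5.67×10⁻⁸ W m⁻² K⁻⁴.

From P = εσAT⁴, T = (P / εσA)^(1/4) = (1610 / (0.801 × 5.67×10⁻⁸ × 3.17))^(1/4).
T = (1.12×10^10)^(1/4) = 325 K.

T ≈ 325 K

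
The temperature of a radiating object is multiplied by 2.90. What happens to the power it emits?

P ∝ T⁴, so the power scales as (2.90)⁴ = 70.7.

factor ≈ 70.7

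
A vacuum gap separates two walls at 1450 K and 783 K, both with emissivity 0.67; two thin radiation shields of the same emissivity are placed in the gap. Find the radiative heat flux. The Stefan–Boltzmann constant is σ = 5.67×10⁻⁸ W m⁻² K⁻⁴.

q ≈ 38500 W/m²

Each of the 3 gaps contributes resistance (2/ε − 1) = 2/0.67 − 1 = 1.985; total = 5.955.
q = σ(T₁⁴ − T₂⁴) / 5.955 = 5.67×10⁻⁸ × 4.04×10^12 / 5.955 = 38500 W/m².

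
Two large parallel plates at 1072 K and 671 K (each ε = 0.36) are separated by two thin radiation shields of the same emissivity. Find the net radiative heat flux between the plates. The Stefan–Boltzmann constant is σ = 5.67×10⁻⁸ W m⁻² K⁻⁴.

q ≈ 4640 W/m²

Each of the 3 gaps contributes resistance (2/ε − 1) = 2/0.36 − 1 = 4.556; total = 13.67.
q = σ(T₁⁴ − T₂⁴) / 13.67 = 5.67×10⁻⁸ × 1.12×10^12 / 13.67 = 4640 W/m².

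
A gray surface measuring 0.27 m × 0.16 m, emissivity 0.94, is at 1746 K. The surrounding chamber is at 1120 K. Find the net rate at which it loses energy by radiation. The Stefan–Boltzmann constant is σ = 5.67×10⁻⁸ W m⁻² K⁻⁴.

A = 0.27 × 0.16 = 0.0432 m².
Q = εσA(T⁴ − T_s⁴). T⁴ − T_s⁴ = (1746)⁴ − (1120)⁴ = 9.29×10^12 − 1.57×10^12 = 7.72×10^12 K⁴.
Q = 0.94 × 5.67×10⁻⁸ × 0.0432 × 7.72×10^12 = 17800 W.

Q ≈ 17800 W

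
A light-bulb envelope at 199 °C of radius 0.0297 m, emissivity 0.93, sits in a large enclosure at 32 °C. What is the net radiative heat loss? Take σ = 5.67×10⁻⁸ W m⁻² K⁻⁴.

A = 4πr² = 4π × (0.0297)² = 0.0111 m².
Convert: 199 °C = 472 K; 32 °C = 305 K.
Q = εσA(T⁴ − T_s⁴). T⁴ − T_s⁴ = (472)⁴ − (305)⁴ = 4.96×10^10 − 8.65×10^9 = 4.10×10^10 K⁴.
Q = 0.93 × 5.67×10⁻⁸ × 0.0111 × 4.10×10^10 = 24.0 W.

Q ≈ 24.0 W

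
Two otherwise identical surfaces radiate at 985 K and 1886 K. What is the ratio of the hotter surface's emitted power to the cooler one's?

P ∝ T⁴, so the ratio is (1886/985)⁴ = (1.915)⁴ = 13.4.

ratio ≈ 13.4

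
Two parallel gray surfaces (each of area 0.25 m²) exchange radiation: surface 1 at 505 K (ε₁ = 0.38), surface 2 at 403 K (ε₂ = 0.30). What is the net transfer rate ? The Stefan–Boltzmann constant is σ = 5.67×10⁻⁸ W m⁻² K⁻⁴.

Q ≈ 110 W

For two large parallel gray plates, q = σ(T₁⁴ − T₂⁴) / (1/ε₁ + 1/ε₂ − 1).
1/ε₁ + 1/ε₂ − 1 = 1/0.38 + 1/0.30 − 1 = 4.965.
T₁⁴ − T₂⁴ = 6.50×10^10 − 2.64×10^10 = 3.87×10^10 K⁴.
q = 5.67×10⁻⁸ × 3.87×10^10 / 4.965 = 442 W/m².
Q = q·A = 442 × 0.25 = 110 W.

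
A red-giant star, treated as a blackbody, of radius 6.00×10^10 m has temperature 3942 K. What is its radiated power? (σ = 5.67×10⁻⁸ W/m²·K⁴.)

P ≈ 6.19×10^29 W

A = 4πr² = 4π × (6.00×10^10)² = 4.52×10^22 m².
P = σAT⁴ = 5.67×10⁻⁸ × 4.52×10^22 × (3942)⁴ = 5.67×10⁻⁸ × 4.52×10^22 × 2.41×10^14.
P = 6.19×10^29 W.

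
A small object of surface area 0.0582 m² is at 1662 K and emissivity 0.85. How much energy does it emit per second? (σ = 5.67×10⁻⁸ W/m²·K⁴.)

P ≈ 21400 W

Stefan–Boltzmann: P = εσAT⁴ = 0.85 × 5.67×10⁻⁸ × 0.0582 × (1662)⁴ = 0.85 × 5.67×10⁻⁸ × 0.0582 × 7.63×10^12.
P = 21400 W.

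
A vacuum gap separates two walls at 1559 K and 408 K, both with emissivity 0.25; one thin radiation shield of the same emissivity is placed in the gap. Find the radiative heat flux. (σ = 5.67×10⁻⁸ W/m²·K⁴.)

Each of the 2 gaps contributes resistance (2/ε − 1) = 2/0.25 − 1 = 7.000; total = 14.00.
q = σ(T₁⁴ − T₂⁴) / 14.00 = 5.67×10⁻⁸ × 5.88×10^12 / 14.00 = 23800 W/m².

q ≈ 23800 W/m²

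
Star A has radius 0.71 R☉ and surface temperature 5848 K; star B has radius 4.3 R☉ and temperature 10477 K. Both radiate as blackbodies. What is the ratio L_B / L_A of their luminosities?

L_B/L_A ≈ 378

L = 4πR²σT⁴ ∝ R²T⁴, so L_B/L_A = (4.3/0.71)² × (10477/5848)⁴ = 36.7 × 10.3 = 378.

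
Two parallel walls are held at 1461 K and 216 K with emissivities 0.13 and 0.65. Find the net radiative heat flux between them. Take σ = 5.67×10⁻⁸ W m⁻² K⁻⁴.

q ≈ 31400 W/m²

For two large parallel gray plates, q = σ(T₁⁴ − T₂⁴) / (1/ε₁ + 1/ε₂ − 1).
1/ε₁ + 1/ε₂ − 1 = 1/0.13 + 1/0.65 − 1 = 8.231.
T₁⁴ − T₂⁴ = 4.56×10^12 − 2.18×10^9 = 4.55×10^12 K⁴.
q = 5.67×10⁻⁸ × 4.55×10^12 / 8.231 = 31400 W/m².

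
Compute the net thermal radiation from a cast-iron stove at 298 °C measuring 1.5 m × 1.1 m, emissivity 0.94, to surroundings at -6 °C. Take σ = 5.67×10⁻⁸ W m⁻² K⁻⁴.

A = 1.5 × 1.1 = 1.65 m².
Convert: 298 °C = 571 K; -6 °C = 267 K.
Q = εσA(T⁴ − T_s⁴). T⁴ − T_s⁴ = (571)⁴ − (267)⁴ = 1.06×10^11 − 5.08×10^9 = 1.01×10^11 K⁴.
Q = 0.94 × 5.67×10⁻⁸ × 1.65 × 1.01×10^11 = 8900 W.

Q ≈ 8900 W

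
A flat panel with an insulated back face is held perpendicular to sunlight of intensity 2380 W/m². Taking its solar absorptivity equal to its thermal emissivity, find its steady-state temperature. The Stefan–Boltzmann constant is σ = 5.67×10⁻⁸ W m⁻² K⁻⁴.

Absorbed flux αS = emitted flux εσT⁴ (one radiating face); with α = ε, T = (S/σ)^(1/4).
T = (2380 / 5.67×10⁻⁸)^(1/4) = (4.20×10^10)^(1/4).
T = 453 K.

T ≈ 453 K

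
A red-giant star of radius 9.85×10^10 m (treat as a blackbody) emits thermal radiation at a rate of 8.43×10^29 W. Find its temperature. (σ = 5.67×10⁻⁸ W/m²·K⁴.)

T ≈ 3320 K

A = 4πr² = 4π × (9.85×10^10)² = 1.22×10^23 m².
From P = σAT⁴, T = (P / σA)^(1/4) = (8.43×10^29 / (5.67×10⁻⁸ × 1.22×10^23))^(1/4).
T = (1.22×10^14)^(1/4) = 3320 K.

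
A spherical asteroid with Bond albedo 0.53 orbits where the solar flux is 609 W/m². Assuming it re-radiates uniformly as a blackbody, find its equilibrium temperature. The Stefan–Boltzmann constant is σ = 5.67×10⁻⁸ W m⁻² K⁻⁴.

T ≈ 188 K

Power absorbed = (1−a)S·πR²; power emitted = 4πR²σT⁴. Equating and cancelling πR²:
T = ((1−a)S / 4σ)^(1/4) = (286 / (4 × 5.67×10⁻⁸))^(1/4) = (1.26×10^9)^(1/4).
T = 188 K.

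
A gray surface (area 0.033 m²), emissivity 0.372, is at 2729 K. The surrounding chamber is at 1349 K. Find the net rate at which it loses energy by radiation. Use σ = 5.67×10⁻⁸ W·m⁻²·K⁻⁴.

Q = εσA(T⁴ − T_s⁴). T⁴ − T_s⁴ = (2729)⁴ − (1349)⁴ = 5.55×10^13 − 3.31×10^12 = 5.22×10^13 K⁴.
Q = 0.372 × 5.67×10⁻⁸ × 0.0330 × 5.22×10^13 = 36300 W.

Q ≈ 36300 W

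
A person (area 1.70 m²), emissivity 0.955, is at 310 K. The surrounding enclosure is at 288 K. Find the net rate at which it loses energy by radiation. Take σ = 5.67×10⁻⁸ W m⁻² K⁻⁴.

Q ≈ 217 W

Q = εσA(T⁴ − T_s⁴). T⁴ − T_s⁴ = (310)⁴ − (288)⁴ = 9.24×10^9 − 6.88×10^9 = 2.36×10^9 K⁴.
Q = 0.955 × 5.67×10⁻⁸ × 1.70 × 2.36×10^9 = 217 W.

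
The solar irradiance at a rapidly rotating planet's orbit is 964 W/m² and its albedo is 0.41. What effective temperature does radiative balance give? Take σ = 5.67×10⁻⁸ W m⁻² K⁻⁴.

T ≈ 224 K

Power absorbed = (1−a)S·πR²; power emitted = 4πR²σT⁴. Equating and cancelling πR²:
T = ((1−a)S / 4σ)^(1/4) = (569 / (4 × 5.67×10⁻⁸))^(1/4) = (2.51×10^9)^(1/4).
T = 224 K.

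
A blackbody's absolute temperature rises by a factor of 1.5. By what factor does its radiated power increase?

factor ≈ 5.06

P ∝ T⁴, so the power scales as (1.5)⁴ = 5.06.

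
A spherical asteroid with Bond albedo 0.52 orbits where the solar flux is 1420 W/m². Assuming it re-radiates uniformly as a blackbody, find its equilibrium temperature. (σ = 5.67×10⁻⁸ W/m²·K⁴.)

T ≈ 234 K

Power absorbed = (1−a)S·πR²; power emitted = 4πR²σT⁴. Equating and cancelling πR²:
T = ((1−a)S / 4σ)^(1/4) = (682 / (4 × 5.67×10⁻⁸))^(1/4) = (3.01×10^9)^(1/4).
T = 234 K.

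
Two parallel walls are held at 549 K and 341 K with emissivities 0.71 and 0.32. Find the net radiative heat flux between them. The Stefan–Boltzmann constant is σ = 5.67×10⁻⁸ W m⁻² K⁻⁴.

For two large parallel gray plates, q = σ(T₁⁴ − T₂⁴) / (1/ε₁ + 1/ε₂ − 1).
1/ε₁ + 1/ε₂ − 1 = 1/0.71 + 1/0.32 − 1 = 3.533.
T₁⁴ − T₂⁴ = 9.08×10^10 − 1.35×10^10 = 7.73×10^10 K⁴.
q = 5.67×10⁻⁸ × 7.73×10^10 / 3.533 = 1240 W/m².

q ≈ 1240 W/m²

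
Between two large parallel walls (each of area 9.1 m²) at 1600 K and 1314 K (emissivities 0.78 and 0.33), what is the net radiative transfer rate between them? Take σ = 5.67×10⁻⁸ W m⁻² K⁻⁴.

For two large parallel gray plates, q = σ(T₁⁴ − T₂⁴) / (1/ε₁ + 1/ε₂ − 1).
1/ε₁ + 1/ε₂ − 1 = 1/0.78 + 1/0.33 − 1 = 3.312.
T₁⁴ − T₂⁴ = 6.55×10^12 − 2.98×10^12 = 3.57×10^12 K⁴.
q = 5.67×10⁻⁸ × 3.57×10^12 / 3.312 = 61200 W/m².
Q = q·A = 61200 × 9.1 = 5.56×10^5 W.

Q ≈ 5.56×10^5 W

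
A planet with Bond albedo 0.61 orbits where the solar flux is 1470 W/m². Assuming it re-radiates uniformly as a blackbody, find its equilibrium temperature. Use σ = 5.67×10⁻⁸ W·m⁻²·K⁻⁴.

T ≈ 224 K

Power absorbed = (1−a)S·πR²; power emitted = 4πR²σT⁴. Equating and cancelling πR²:
T = ((1−a)S / 4σ)^(1/4) = (573 / (4 × 5.67×10⁻⁸))^(1/4) = (2.53×10^9)^(1/4).
T = 224 K.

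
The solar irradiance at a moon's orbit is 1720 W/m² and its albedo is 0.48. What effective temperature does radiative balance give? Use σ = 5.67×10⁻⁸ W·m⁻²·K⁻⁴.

T ≈ 251 K

Power absorbed = (1−a)S·πR²; power emitted = 4πR²σT⁴. Equating and cancelling πR²:
T = ((1−a)S / 4σ)^(1/4) = (894 / (4 × 5.67×10⁻⁸))^(1/4) = (3.94×10^9)^(1/4).
T = 251 K.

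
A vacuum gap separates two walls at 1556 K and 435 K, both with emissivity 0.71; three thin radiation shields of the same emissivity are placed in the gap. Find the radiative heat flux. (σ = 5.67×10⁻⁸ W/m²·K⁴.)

Each of the 4 gaps contributes resistance (2/ε − 1) = 2/0.71 − 1 = 1.817; total = 7.268.
q = σ(T₁⁴ − T₂⁴) / 7.268 = 5.67×10⁻⁸ × 5.83×10^12 / 7.268 = 45500 W/m².

q ≈ 45500 W/m²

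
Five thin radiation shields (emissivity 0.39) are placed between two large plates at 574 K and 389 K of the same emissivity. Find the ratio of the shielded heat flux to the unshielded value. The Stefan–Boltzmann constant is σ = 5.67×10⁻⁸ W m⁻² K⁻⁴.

ratio ≈ 0.167

With N identical shields there are N+1 = 6 gaps in series, each with the same radiative resistance, so the flux falls to 1/(N+1) of its unshielded value.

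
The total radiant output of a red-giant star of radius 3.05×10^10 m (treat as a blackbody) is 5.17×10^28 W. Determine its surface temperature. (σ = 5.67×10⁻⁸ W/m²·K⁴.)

A = 4πr² = 4π × (3.05×10^10)² = 1.17×10^22 m².
From P = σAT⁴, T = (P / σA)^(1/4) = (5.17×10^28 / (5.67×10⁻⁸ × 1.17×10^22))^(1/4).
T = (7.80×10^13)^(1/4) = 2970 K.

T ≈ 2970 K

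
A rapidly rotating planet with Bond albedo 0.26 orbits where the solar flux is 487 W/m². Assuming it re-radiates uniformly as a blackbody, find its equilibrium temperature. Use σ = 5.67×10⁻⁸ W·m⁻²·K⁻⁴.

T ≈ 200 K

Power absorbed = (1−a)S·πR²; power emitted = 4πR²σT⁴. Equating and cancelling πR²:
T = ((1−a)S / 4σ)^(1/4) = (360 / (4 × 5.67×10⁻⁸))^(1/4) = (1.59×10^9)^(1/4).
T = 200 K.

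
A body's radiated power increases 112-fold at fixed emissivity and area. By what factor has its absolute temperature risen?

factor ≈ 3.25

P ∝ T⁴ ⇒ T ∝ P^(1/4), so T scales by (112)^(1/4) = 3.25.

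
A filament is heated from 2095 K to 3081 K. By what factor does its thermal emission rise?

P ∝ T⁴, so the ratio is (3081/2095)⁴ = (1.471)⁴ = 4.68.

ratio ≈ 4.68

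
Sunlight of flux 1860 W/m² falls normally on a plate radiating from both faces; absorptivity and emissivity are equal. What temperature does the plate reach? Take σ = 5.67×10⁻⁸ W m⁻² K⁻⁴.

T ≈ 358 K

Absorbed flux αS = emitted flux 2εσT⁴ per unit area; with α = ε this gives T = (S/2σ)^(1/4).
T = (1860 / (2 × 5.67×10⁻⁸))^(1/4) = (1.64×10^10)^(1/4).
T = 358 K.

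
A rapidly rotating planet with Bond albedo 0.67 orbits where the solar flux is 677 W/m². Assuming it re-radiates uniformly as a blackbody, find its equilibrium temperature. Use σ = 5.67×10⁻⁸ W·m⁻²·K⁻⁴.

Power absorbed = (1−a)S·πR²; power emitted = 4πR²σT⁴. Equating and cancelling πR²:
T = ((1−a)S / 4σ)^(1/4) = (223 / (4 × 5.67×10⁻⁸))^(1/4) = (9.85×10^8)^(1/4).
T = 177 K.

T ≈ 177 K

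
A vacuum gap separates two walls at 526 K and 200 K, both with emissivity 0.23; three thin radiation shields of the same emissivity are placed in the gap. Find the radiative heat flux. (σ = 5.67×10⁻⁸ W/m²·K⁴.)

Each of the 4 gaps contributes resistance (2/ε − 1) = 2/0.23 − 1 = 7.696; total = 30.78.
q = σ(T₁⁴ − T₂⁴) / 30.78 = 5.67×10⁻⁸ × 7.49×10^10 / 30.78 = 138 W/m².

q ≈ 138 W/m²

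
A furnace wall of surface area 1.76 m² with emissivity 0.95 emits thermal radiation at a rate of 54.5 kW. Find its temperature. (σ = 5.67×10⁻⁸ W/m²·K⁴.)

T ≈ 871 K

From P = εσAT⁴, T = (P / εσA)^(1/4) = (54500 / (0.95 × 5.67×10⁻⁸ × 1.76))^(1/4).
T = (5.75×10^11)^(1/4) = 871 K.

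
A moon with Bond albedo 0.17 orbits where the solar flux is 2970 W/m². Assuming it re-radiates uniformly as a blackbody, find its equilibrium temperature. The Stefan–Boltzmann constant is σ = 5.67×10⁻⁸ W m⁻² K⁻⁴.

T ≈ 323 K

Power absorbed = (1−a)S·πR²; power emitted = 4πR²σT⁴. Equating and cancelling πR²:
T = ((1−a)S / 4σ)^(1/4) = (2470 / (4 × 5.67×10⁻⁸))^(1/4) = (1.09×10^10)^(1/4).
T = 323 K.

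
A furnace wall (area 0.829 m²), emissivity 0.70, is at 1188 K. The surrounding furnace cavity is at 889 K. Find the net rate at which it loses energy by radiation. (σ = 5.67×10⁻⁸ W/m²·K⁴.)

Q = εσA(T⁴ − T_s⁴). T⁴ − T_s⁴ = (1188)⁴ − (889)⁴ = 1.99×10^12 − 6.25×10^11 = 1.37×10^12 K⁴.
Q = 0.70 × 5.67×10⁻⁸ × 0.829 × 1.37×10^12 = 45000 W.

Q ≈ 45000 W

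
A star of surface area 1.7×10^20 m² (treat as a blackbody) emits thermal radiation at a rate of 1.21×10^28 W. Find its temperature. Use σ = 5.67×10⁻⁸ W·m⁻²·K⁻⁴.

T ≈ 5950 K

From P = σAT⁴, T = (P / σA)^(1/4) = (1.21×10^28 / (5.67×10⁻⁸ × 1.70×10^20))^(1/4).
T = (1.26×10^15)^(1/4) = 5950 K.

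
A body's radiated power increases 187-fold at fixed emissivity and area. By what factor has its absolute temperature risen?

P ∝ T⁴ ⇒ T ∝ P^(1/4), so T scales by (187)^(1/4) = 3.70.

factor ≈ 3.70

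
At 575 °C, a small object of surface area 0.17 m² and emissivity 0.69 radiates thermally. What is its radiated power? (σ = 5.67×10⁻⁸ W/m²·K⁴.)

P ≈ 3440 W

575 °C = 848 K.
Stefan–Boltzmann: P = εσAT⁴ = 0.69 × 5.67×10⁻⁸ × 0.170 × (848)⁴ = 0.69 × 5.67×10⁻⁸ × 0.170 × 5.17×10^11.
P = 3440 W.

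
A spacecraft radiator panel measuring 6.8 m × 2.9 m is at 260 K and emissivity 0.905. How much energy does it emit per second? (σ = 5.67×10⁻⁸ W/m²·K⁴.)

P ≈ 4620 W

A = 6.8 × 2.9 = 19.7 m².
P = εσAT⁴ = 0.905 × 5.67×10⁻⁸ × 19.7 × (260)⁴ = 0.905 × 5.67×10⁻⁸ × 19.7 × 4.57×10^9.
P = 4620 W.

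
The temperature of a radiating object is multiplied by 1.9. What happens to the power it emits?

factor ≈ 13.0

P ∝ T⁴, so the power scales as (1.9)⁴ = 13.0.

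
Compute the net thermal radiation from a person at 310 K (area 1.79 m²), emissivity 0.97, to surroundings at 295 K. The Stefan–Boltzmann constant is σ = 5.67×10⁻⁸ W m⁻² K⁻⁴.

Q ≈ 164 W

Q = εσA(T⁴ − T_s⁴). T⁴ − T_s⁴ = (310)⁴ − (295)⁴ = 9.24×10^9 − 7.57×10^9 = 1.66×10^9 K⁴.
Q = 0.97 × 5.67×10⁻⁸ × 1.79 × 1.66×10^9 = 164 W.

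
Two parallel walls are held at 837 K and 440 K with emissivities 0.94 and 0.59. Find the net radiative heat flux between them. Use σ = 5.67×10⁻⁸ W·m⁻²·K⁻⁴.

q ≈ 14600 W/m²

For two large parallel gray plates, q = σ(T₁⁴ − T₂⁴) / (1/ε₁ + 1/ε₂ − 1).
1/ε₁ + 1/ε₂ − 1 = 1/0.94 + 1/0.59 − 1 = 1.759.
T₁⁴ − T₂⁴ = 4.91×10^11 − 3.75×10^10 = 4.53×10^11 K⁴.
q = 5.67×10⁻⁸ × 4.53×10^11 / 1.759 = 14600 W/m².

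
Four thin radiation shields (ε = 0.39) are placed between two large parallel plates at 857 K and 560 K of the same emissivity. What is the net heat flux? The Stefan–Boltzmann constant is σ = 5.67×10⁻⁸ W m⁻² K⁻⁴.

Each of the 5 gaps contributes resistance (2/ε − 1) = 2/0.39 − 1 = 4.128; total = 20.64.
q = σ(T₁⁴ − T₂⁴) / 20.64 = 5.67×10⁻⁸ × 4.41×10^11 / 20.64 = 1210 W/m².

q ≈ 1210 W/m²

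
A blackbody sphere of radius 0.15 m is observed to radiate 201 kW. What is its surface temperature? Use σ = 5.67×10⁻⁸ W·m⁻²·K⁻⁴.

T ≈ 1880 K

A = 4πr² = 4π × (0.15)² = 0.283 m².
From P = σAT⁴, T = (P / σA)^(1/4) = (2.01×10^5 / (5.67×10⁻⁸ × 0.283))^(1/4).
T = (1.25×10^13)^(1/4) = 1880 K.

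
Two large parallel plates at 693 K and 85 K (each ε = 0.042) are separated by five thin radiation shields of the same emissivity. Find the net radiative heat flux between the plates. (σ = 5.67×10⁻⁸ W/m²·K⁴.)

q ≈ 46.7 W/m²

Each of the 6 gaps contributes resistance (2/ε − 1) = 2/0.042 − 1 = 46.62; total = 279.7.
q = σ(T₁⁴ − T₂⁴) / 279.7 = 5.67×10⁻⁸ × 2.31×10^11 / 279.7 = 46.7 W/m².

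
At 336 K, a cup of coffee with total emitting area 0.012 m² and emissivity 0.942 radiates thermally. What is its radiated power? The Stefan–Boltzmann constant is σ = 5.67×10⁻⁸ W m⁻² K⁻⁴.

P ≈ 8.17 W

Stefan–Boltzmann: P = εσAT⁴ = 0.942 × 5.67×10⁻⁸ × 0.0120 × (336)⁴ = 0.942 × 5.67×10⁻⁸ × 0.0120 × 1.27×10^10.
P = 8.17 W.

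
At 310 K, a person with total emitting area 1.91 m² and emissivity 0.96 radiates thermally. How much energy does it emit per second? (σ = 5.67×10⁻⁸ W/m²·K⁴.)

P = εσAT⁴ = 0.96 × 5.67×10⁻⁸ × 1.91 × (310)⁴ = 0.96 × 5.67×10⁻⁸ × 1.91 × 9.24×10^9.
P = 960 W.

P ≈ 960 W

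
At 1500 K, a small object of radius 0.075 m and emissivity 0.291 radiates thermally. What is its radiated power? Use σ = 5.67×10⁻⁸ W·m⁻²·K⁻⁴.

P ≈ 5900 W

A = 4πr² = 4π × (0.075)² = 0.0707 m².
P = εσAT⁴ = 0.291 × 5.67×10⁻⁸ × 0.0707 × (1500)⁴ = 0.291 × 5.67×10⁻⁸ × 0.0707 × 5.06×10^12.
P = 5900 W.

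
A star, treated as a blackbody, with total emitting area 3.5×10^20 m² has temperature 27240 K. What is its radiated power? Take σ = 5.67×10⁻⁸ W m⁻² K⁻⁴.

P ≈ 1.09×10^31 W

P = σAT⁴ = 5.67×10⁻⁸ × 3.50×10^20 × (27240)⁴ = 5.67×10⁻⁸ × 3.50×10^20 × 5.51×10^17.
P = 1.09×10^31 W.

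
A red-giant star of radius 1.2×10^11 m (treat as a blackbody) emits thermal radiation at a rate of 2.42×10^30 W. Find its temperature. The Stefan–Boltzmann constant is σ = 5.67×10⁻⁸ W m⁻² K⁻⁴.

T ≈ 3920 K

A = 4πr² = 4π × (1.2×10^11)² = 1.81×10^23 m².
From P = σAT⁴, T = (P / σA)^(1/4) = (2.42×10^30 / (5.67×10⁻⁸ × 1.81×10^23))^(1/4).
T = (2.36×10^14)^(1/4) = 3920 K.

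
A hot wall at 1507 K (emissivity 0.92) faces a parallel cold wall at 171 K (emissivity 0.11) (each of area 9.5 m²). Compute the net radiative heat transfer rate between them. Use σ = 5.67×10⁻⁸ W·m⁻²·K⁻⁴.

For two large parallel gray plates, q = σ(T₁⁴ − T₂⁴) / (1/ε₁ + 1/ε₂ − 1).
1/ε₁ + 1/ε₂ − 1 = 1/0.92 + 1/0.11 − 1 = 9.178.
T₁⁴ − T₂⁴ = 5.16×10^12 − 8.55×10^8 = 5.16×10^12 K⁴.
q = 5.67×10⁻⁸ × 5.16×10^12 / 9.178 = 31900 W/m².
Q = q·A = 31900 × 9.5 = 3.03×10^5 W.

Q ≈ 3.03×10^5 W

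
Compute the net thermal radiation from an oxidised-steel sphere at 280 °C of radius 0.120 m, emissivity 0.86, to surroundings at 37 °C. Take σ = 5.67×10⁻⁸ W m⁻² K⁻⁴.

Q ≈ 744 W

A = 4πr² = 4π × (0.120)² = 0.181 m².
Convert: 280 °C = 553 K; 37 °C = 310 K.
Q = εσA(T⁴ − T_s⁴). T⁴ − T_s⁴ = (553)⁴ − (310)⁴ = 9.35×10^10 − 9.24×10^9 = 8.43×10^10 K⁴.
Q = 0.86 × 5.67×10⁻⁸ × 0.181 × 8.43×10^10 = 744 W.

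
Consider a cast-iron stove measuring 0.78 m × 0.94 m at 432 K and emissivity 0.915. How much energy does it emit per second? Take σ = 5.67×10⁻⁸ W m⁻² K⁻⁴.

A = 0.78 × 0.94 = 0.733 m².
Stefan–Boltzmann: P = εσAT⁴ = 0.915 × 5.67×10⁻⁸ × 0.733 × (432)⁴ = 0.915 × 5.67×10⁻⁸ × 0.733 × 3.48×10^10.
P = 1320 W.

P ≈ 1320 W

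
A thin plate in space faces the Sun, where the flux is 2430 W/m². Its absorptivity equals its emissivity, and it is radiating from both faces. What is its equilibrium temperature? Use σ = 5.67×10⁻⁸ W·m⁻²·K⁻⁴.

T ≈ 383 K

Absorbed flux αS = emitted flux 2εσT⁴ per unit area; with α = ε this gives T = (S/2σ)^(1/4).
T = (2430 / (2 × 5.67×10⁻⁸))^(1/4) = (2.14×10^10)^(1/4).
T = 383 K.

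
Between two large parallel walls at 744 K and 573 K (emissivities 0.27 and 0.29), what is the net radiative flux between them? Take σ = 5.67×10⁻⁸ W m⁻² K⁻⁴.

q ≈ 1830 W/m²

For two large parallel gray plates, q = σ(T₁⁴ − T₂⁴) / (1/ε₁ + 1/ε₂ − 1).
1/ε₁ + 1/ε₂ − 1 = 1/0.27 + 1/0.29 − 1 = 6.152.
T₁⁴ − T₂⁴ = 3.06×10^11 − 1.08×10^11 = 1.99×10^11 K⁴.
q = 5.67×10⁻⁸ × 1.99×10^11 / 6.152 = 1830 W/m².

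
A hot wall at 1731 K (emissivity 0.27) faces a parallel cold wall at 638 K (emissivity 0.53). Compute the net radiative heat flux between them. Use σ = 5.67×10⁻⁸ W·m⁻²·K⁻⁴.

q ≈ 1.09×10^5 W/m²

For two large parallel gray plates, q = σ(T₁⁴ − T₂⁴) / (1/ε₁ + 1/ε₂ − 1).
1/ε₁ + 1/ε₂ − 1 = 1/0.27 + 1/0.53 − 1 = 4.590.
T₁⁴ − T₂⁴ = 8.98×10^12 − 1.66×10^11 = 8.81×10^12 K⁴.
q = 5.67×10⁻⁸ × 8.81×10^12 / 4.590 = 1.09×10^5 W/m².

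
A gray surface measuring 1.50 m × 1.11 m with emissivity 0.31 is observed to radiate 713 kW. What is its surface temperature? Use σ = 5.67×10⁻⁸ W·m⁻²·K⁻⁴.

T ≈ 2220 K

A = 1.50 × 1.11 = 1.67 m².
From P = εσAT⁴, T = (P / εσA)^(1/4) = (7.13×10^5 / (0.31 × 5.67×10⁻⁸ × 1.67))^(1/4).
T = (2.44×10^13)^(1/4) = 2220 K.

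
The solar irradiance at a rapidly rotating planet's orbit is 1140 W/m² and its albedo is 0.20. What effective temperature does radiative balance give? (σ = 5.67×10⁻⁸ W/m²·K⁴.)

Power absorbed = (1−a)S·πR²; power emitted = 4πR²σT⁴. Equating and cancelling πR²:
T = ((1−a)S / 4σ)^(1/4) = (912 / (4 × 5.67×10⁻⁸))^(1/4) = (4.02×10^9)^(1/4).
T = 252 K.

T ≈ 252 K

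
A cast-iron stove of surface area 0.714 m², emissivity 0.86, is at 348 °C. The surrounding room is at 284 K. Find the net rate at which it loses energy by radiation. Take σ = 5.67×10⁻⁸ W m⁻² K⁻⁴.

Convert: 348 °C = 621 K.
Q = εσA(T⁴ − T_s⁴). T⁴ − T_s⁴ = (621)⁴ − (284)⁴ = 1.49×10^11 − 6.51×10^9 = 1.42×10^11 K⁴.
Q = 0.86 × 5.67×10⁻⁸ × 0.714 × 1.42×10^11 = 4950 W.

Q ≈ 4950 W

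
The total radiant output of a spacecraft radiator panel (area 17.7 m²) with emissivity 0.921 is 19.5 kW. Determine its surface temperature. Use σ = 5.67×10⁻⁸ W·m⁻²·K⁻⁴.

From P = εσAT⁴, T = (P / εσA)^(1/4) = (19500 / (0.921 × 5.67×10⁻⁸ × 17.7))^(1/4).
T = (2.11×10^10)^(1/4) = 381 K.

T ≈ 381 K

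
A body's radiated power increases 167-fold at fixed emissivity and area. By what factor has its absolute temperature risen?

P ∝ T⁴ ⇒ T ∝ P^(1/4), so T scales by (167)^(1/4) = 3.59.

factor ≈ 3.59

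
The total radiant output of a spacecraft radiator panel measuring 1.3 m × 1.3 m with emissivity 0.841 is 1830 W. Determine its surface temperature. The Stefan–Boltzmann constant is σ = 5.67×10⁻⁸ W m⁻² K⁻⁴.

A = 1.3 × 1.3 = 1.69 m².
From P = εσAT⁴, T = (P / εσA)^(1/4) = (1830 / (0.841 × 5.67×10⁻⁸ × 1.69))^(1/4).
T = (2.27×10^10)^(1/4) = 388 K.

T ≈ 388 K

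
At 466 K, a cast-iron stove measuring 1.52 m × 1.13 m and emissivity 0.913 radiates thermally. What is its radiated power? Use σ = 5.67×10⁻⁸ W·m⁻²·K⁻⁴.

P ≈ 4190 W

A = 1.52 × 1.13 = 1.72 m².
Stefan–Boltzmann: P = εσAT⁴ = 0.913 × 5.67×10⁻⁸ × 1.72 × (466)⁴ = 0.913 × 5.67×10⁻⁸ × 1.72 × 4.72×10^10.
P = 4190 W.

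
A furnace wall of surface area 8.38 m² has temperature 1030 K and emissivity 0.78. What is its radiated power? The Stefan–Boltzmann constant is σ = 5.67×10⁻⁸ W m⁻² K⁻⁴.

P = εσAT⁴ = 0.78 × 5.67×10⁻⁸ × 8.38 × (1030)⁴ = 0.78 × 5.67×10⁻⁸ × 8.38 × 1.13×10^12.
P = 4.17×10^5 W.

P ≈ 4.17×10^5 W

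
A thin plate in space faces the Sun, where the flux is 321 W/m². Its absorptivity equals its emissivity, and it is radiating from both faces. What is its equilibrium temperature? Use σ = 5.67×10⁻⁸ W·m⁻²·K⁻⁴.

T ≈ 231 K

Absorbed flux αS = emitted flux 2εσT⁴ per unit area; with α = ε this gives T = (S/2σ)^(1/4).
T = (321 / (2 × 5.67×10⁻⁸))^(1/4) = (2.83×10^9)^(1/4).
T = 231 K.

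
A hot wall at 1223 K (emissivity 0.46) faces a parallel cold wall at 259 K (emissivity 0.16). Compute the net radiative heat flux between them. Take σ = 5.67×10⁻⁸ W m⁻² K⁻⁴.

For two large parallel gray plates, q = σ(T₁⁴ − T₂⁴) / (1/ε₁ + 1/ε₂ − 1).
1/ε₁ + 1/ε₂ − 1 = 1/0.46 + 1/0.16 − 1 = 7.424.
T₁⁴ − T₂⁴ = 2.24×10^12 − 4.50×10^9 = 2.23×10^12 K⁴.
q = 5.67×10⁻⁸ × 2.23×10^12 / 7.424 = 17100 W/m².

q ≈ 17100 W/m²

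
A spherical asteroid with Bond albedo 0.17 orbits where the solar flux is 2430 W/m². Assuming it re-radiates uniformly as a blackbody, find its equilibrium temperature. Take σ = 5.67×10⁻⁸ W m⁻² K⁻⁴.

Power absorbed = (1−a)S·πR²; power emitted = 4πR²σT⁴. Equating and cancelling πR²:
T = ((1−a)S / 4σ)^(1/4) = (2020 / (4 × 5.67×10⁻⁸))^(1/4) = (8.89×10^9)^(1/4).
T = 307 K.

T ≈ 307 K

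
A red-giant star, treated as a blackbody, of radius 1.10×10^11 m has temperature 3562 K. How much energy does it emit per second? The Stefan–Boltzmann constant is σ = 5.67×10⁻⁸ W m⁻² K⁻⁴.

A = 4πr² = 4π × (1.10×10^11)² = 1.52×10^23 m².
P = σAT⁴ = 5.67×10⁻⁸ × 1.52×10^23 × (3562)⁴ = 5.67×10⁻⁸ × 1.52×10^23 × 1.61×10^14.
P = 1.39×10^30 W.

P ≈ 1.39×10^30 W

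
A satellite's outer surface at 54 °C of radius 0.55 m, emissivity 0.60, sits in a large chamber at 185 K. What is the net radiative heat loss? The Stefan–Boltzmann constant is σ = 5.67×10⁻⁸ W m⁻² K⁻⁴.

Q ≈ 1330 W

A = 4πr² = 4π × (0.55)² = 3.80 m².
Convert: 54 °C = 327 K.
Q = εσA(T⁴ − T_s⁴). T⁴ − T_s⁴ = (327)⁴ − (185)⁴ = 1.14×10^10 − 1.17×10^9 = 1.03×10^10 K⁴.
Q = 0.60 × 5.67×10⁻⁸ × 3.80 × 1.03×10^10 = 1330 W.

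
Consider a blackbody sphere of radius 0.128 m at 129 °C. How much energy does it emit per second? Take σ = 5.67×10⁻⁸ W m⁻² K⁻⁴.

P ≈ 305 W

A = 4πr² = 4π × (0.128)² = 0.206 m².
129 °C = 402 K.
P = σAT⁴ = 5.67×10⁻⁸ × 0.206 × (402)⁴ = 5.67×10⁻⁸ × 0.206 × 2.61×10^10.
P = 305 W.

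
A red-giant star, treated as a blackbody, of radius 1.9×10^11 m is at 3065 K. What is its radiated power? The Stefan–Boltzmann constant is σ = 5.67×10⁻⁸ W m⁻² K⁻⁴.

P ≈ 2.27×10^30 W

A = 4πr² = 4π × (1.9×10^11)² = 4.54×10^23 m².
P = σAT⁴ = 5.67×10⁻⁸ × 4.54×10^23 × (3065)⁴ = 5.67×10⁻⁸ × 4.54×10^23 × 8.83×10^13.
P = 2.27×10^30 W.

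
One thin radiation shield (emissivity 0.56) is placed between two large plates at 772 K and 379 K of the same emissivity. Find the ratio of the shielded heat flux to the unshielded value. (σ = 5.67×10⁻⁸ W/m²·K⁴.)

ratio ≈ 0.500

With N identical shields there are N+1 = 2 gaps in series, each with the same radiative resistance, so the flux falls to 1/(N+1) of its unshielded value.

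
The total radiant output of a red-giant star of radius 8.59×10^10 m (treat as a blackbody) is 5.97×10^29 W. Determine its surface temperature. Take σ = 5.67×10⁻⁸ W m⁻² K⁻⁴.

A = 4πr² = 4π × (8.59×10^10)² = 9.27×10^22 m².
From P = σAT⁴, T = (P / σA)^(1/4) = (5.97×10^29 / (5.67×10⁻⁸ × 9.27×10^22))^(1/4).
T = (1.14×10^14)^(1/4) = 3260 K.

T ≈ 3260 K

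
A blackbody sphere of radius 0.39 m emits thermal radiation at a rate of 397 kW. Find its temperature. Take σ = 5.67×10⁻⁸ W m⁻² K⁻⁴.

A = 4πr² = 4π × (0.39)² = 1.91 m².
From P = σAT⁴, T = (P / σA)^(1/4) = (3.97×10^5 / (5.67×10⁻⁸ × 1.91))^(1/4).
T = (3.66×10^12)^(1/4) = 1380 K.

T ≈ 1380 K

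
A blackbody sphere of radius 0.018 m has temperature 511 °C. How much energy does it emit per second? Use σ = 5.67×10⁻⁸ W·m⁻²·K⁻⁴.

A = 4πr² = 4π × (0.018)² = 4.07×10^-3 m².
511 °C = 784 K.
P = σAT⁴ = 5.67×10⁻⁸ × 4.07×10^-3 × (784)⁴ = 5.67×10⁻⁸ × 4.07×10^-3 × 3.78×10^11.
P = 87.2 W.

P ≈ 87.2 W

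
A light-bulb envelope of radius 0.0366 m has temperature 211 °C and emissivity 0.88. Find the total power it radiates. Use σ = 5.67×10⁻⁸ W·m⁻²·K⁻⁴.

P ≈ 46.1 W

A = 4πr² = 4π × (0.0366)² = 0.0168 m².
211 °C = 484 K.
P = εσAT⁴ = 0.88 × 5.67×10⁻⁸ × 0.0168 × (484)⁴ = 0.88 × 5.67×10⁻⁸ × 0.0168 × 5.49×10^10.
P = 46.1 W.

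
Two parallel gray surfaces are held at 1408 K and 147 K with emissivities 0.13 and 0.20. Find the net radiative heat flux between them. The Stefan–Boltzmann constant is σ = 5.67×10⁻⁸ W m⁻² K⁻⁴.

For two large parallel gray plates, q = σ(T₁⁴ − T₂⁴) / (1/ε₁ + 1/ε₂ − 1).
1/ε₁ + 1/ε₂ − 1 = 1/0.13 + 1/0.20 − 1 = 11.69.
T₁⁴ − T₂⁴ = 3.93×10^12 − 4.67×10^8 = 3.93×10^12 K⁴.
q = 5.67×10⁻⁸ × 3.93×10^12 / 11.69 = 19100 W/m².

q ≈ 19100 W/m²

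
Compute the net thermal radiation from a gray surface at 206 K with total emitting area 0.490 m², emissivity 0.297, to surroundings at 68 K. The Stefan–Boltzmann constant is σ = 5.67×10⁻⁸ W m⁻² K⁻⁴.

Q = εσA(T⁴ − T_s⁴). T⁴ − T_s⁴ = (206)⁴ − (68)⁴ = 1.80×10^9 − 2.14×10^7 = 1.78×10^9 K⁴.
Q = 0.297 × 5.67×10⁻⁸ × 0.490 × 1.78×10^9 = 14.7 W.

Q ≈ 14.7 W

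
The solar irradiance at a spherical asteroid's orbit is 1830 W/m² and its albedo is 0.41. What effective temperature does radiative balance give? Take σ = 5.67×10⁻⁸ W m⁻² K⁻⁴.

Power absorbed = (1−a)S·πR²; power emitted = 4πR²σT⁴. Equating and cancelling πR²:
T = ((1−a)S / 4σ)^(1/4) = (1080 / (4 × 5.67×10⁻⁸))^(1/4) = (4.76×10^9)^(1/4).
T = 263 K.

T ≈ 263 K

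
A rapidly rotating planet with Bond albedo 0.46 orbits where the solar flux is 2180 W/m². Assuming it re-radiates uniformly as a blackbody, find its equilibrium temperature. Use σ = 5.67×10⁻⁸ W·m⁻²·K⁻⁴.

Power absorbed = (1−a)S·πR²; power emitted = 4πR²σT⁴. Equating and cancelling πR²:
T = ((1−a)S / 4σ)^(1/4) = (1180 / (4 × 5.67×10⁻⁸))^(1/4) = (5.19×10^9)^(1/4).
T = 268 K.

T ≈ 268 K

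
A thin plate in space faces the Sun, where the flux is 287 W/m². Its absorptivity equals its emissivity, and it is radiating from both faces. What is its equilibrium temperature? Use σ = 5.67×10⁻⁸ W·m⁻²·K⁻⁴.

Absorbed flux αS = emitted flux 2εσT⁴ per unit area; with α = ε this gives T = (S/2σ)^(1/4).
T = (287 / (2 × 5.67×10⁻⁸))^(1/4) = (2.53×10^9)^(1/4).
T = 224 K.

T ≈ 224 K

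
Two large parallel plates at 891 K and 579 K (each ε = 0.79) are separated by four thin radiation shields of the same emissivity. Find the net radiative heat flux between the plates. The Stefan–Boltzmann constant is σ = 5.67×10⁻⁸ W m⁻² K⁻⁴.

Each of the 5 gaps contributes resistance (2/ε − 1) = 2/0.79 − 1 = 1.532; total = 7.658.
q = σ(T₁⁴ − T₂⁴) / 7.658 = 5.67×10⁻⁸ × 5.18×10^11 / 7.658 = 3830 W/m².

q ≈ 3830 W/m²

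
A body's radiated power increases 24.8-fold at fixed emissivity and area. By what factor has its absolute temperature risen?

factor ≈ 2.23

P ∝ T⁴ ⇒ T ∝ P^(1/4), so T scales by (24.8)^(1/4) = 2.23.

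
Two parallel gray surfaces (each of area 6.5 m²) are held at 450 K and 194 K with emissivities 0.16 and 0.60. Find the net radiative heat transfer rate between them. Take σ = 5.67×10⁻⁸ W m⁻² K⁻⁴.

For two large parallel gray plates, q = σ(T₁⁴ − T₂⁴) / (1/ε₁ + 1/ε₂ − 1).
1/ε₁ + 1/ε₂ − 1 = 1/0.16 + 1/0.60 − 1 = 6.917.
T₁⁴ − T₂⁴ = 4.10×10^10 − 1.42×10^9 = 3.96×10^10 K⁴.
q = 5.67×10⁻⁸ × 3.96×10^10 / 6.917 = 325 W/m².
Q = q·A = 325 × 6.5 = 2110 W.

Q ≈ 2110 W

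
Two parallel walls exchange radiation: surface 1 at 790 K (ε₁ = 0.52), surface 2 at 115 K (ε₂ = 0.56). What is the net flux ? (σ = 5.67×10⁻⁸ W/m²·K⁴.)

q ≈ 8150 W/m²

For two large parallel gray plates, q = σ(T₁⁴ − T₂⁴) / (1/ε₁ + 1/ε₂ − 1).
1/ε₁ + 1/ε₂ − 1 = 1/0.52 + 1/0.56 − 1 = 2.709.
T₁⁴ − T₂⁴ = 3.90×10^11 − 1.75×10^8 = 3.89×10^11 K⁴.
q = 5.67×10⁻⁸ × 3.89×10^11 / 2.709 = 8150 W/m².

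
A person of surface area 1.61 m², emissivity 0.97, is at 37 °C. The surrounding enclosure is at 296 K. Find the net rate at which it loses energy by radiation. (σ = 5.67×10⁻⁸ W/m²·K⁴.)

Q ≈ 138 W

Convert: 37 °C = 310 K.
Q = εσA(T⁴ − T_s⁴). T⁴ − T_s⁴ = (310)⁴ − (296)⁴ = 9.24×10^9 − 7.68×10^9 = 1.56×10^9 K⁴.
Q = 0.97 × 5.67×10⁻⁸ × 1.61 × 1.56×10^9 = 138 W.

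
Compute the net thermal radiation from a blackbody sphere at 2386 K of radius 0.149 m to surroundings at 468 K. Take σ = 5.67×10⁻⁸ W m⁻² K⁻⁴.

A = 4πr² = 4π × (0.149)² = 0.279 m².
Q = σA(T⁴ − T_s⁴). T⁴ − T_s⁴ = (2386)⁴ − (468)⁴ = 3.24×10^13 − 4.80×10^10 = 3.24×10^13 K⁴.
Q = 5.67×10⁻⁸ × 0.279 × 3.24×10^13 = 5.12×10^5 W.

Q ≈ 5.12×10^5 W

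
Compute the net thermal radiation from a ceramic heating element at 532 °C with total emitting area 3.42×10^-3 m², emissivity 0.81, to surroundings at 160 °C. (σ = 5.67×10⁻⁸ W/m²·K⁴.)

Q ≈ 60.4 W

Convert: 532 °C = 805 K; 160 °C = 433 K.
Q = εσA(T⁴ − T_s⁴). T⁴ − T_s⁴ = (805)⁴ − (433)⁴ = 4.20×10^11 − 3.52×10^10 = 3.85×10^11 K⁴.
Q = 0.81 × 5.67×10⁻⁸ × 3.42×10^-3 × 3.85×10^11 = 60.4 W.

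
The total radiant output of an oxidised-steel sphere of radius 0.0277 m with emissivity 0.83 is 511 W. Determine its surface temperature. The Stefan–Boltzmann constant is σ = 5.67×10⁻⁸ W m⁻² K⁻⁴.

T ≈ 1030 K

A = 4πr² = 4π × (0.0277)² = 9.64×10^-3 m².
From P = εσAT⁴, T = (P / εσA)^(1/4) = (511 / (0.83 × 5.67×10⁻⁸ × 9.64×10^-3))^(1/4).
T = (1.13×10^12)^(1/4) = 1030 K.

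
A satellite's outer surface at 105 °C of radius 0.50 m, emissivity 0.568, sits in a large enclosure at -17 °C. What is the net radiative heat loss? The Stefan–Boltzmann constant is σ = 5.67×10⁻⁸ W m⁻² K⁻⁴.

Q ≈ 1630 W

A = 4πr² = 4π × (0.50)² = 3.14 m².
Convert: 105 °C = 378 K; -17 °C = 256 K.
Q = εσA(T⁴ − T_s⁴). T⁴ − T_s⁴ = (378)⁴ − (256)⁴ = 2.04×10^10 − 4.29×10^9 = 1.61×10^10 K⁴.
Q = 0.568 × 5.67×10⁻⁸ × 3.14 × 1.61×10^10 = 1630 W.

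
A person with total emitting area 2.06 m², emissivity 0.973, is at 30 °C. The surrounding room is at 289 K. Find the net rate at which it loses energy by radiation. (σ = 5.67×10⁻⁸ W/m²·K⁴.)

Q ≈ 165 W

Convert: 30 °C = 303 K.
Q = εσA(T⁴ − T_s⁴). T⁴ − T_s⁴ = (303)⁴ − (289)⁴ = 8.43×10^9 − 6.98×10^9 = 1.45×10^9 K⁴.
Q = 0.973 × 5.67×10⁻⁸ × 2.06 × 1.45×10^9 = 165 W.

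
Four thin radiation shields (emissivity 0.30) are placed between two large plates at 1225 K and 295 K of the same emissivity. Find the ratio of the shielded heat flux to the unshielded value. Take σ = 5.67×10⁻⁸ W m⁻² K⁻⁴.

ratio ≈ 0.200

With N identical shields there are N+1 = 5 gaps in series, each with the same radiative resistance, so the flux falls to 1/(N+1) of its unshielded value.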